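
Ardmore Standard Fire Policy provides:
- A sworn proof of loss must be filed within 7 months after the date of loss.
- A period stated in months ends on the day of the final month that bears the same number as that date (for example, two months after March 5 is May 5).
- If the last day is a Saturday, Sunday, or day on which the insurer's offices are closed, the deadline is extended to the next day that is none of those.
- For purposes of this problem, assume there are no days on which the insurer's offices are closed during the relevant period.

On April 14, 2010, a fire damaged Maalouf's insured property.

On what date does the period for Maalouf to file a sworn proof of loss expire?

7 months after April 14, 2010 is November 14, 2010.
November 14, 2010 is Sunday. The next qualifying day is November 15, 2010.

November 15, 2010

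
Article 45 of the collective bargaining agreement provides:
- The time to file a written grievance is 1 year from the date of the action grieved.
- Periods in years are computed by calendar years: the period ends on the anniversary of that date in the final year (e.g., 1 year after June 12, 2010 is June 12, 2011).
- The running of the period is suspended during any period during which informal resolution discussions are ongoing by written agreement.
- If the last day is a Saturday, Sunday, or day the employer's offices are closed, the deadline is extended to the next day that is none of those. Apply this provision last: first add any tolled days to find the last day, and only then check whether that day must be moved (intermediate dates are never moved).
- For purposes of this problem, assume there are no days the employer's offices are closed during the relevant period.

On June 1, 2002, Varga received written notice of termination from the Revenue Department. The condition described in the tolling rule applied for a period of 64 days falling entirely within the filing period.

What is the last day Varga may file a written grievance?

August 4, 2003

1 year after June 1, 2002 is June 1, 2003.
Tolling adds 64 days: June 1, 2003 + 64 days = August 4, 2003.
August 4, 2003 is a Monday and not a day the employer's offices are closed, so no extension applies.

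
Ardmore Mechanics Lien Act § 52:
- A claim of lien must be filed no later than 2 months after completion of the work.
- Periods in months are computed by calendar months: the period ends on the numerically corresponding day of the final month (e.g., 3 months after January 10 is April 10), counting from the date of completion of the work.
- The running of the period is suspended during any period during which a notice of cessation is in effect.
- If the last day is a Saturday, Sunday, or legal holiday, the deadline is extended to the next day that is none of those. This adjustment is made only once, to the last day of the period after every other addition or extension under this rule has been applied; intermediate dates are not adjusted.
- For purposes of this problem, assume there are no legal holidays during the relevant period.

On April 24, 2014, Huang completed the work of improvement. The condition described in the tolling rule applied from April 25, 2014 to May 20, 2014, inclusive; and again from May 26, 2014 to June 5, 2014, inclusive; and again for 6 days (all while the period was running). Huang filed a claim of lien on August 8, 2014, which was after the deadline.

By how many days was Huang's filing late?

2 months after April 24, 2014 is June 24, 2014.
From April 25, 2014 through May 20, 2014 inclusive is 26 days; tolling adds 26 days: June 24, 2014 + 26 days = July 20, 2014.
From May 26, 2014 through June 5, 2014 inclusive is 11 days; tolling adds 11 days: July 20, 2014 + 11 days = July 31, 2014.
Tolling adds 6 days: July 31, 2014 + 6 days = August 6, 2014.
August 6, 2014 is a Wednesday and not a legal holiday, so no extension applies.
The deadline is August 6, 2014; from August 6, 2014 to August 8, 2014 is 2 days.

2 days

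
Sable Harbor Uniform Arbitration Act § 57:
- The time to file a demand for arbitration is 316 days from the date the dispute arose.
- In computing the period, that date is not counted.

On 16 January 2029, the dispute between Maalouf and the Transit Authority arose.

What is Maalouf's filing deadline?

November 28, 2029

316 days after 16 January 2029 is November 28, 2029.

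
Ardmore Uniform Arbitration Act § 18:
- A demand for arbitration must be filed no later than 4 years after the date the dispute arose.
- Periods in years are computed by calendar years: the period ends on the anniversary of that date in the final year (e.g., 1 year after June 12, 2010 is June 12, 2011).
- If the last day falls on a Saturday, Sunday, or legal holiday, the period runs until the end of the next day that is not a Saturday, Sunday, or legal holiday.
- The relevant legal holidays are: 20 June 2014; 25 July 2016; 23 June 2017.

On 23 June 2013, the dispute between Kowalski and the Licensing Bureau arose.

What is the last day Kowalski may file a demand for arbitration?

June 26, 2017

4 years after 23 June 2013 is June 23, 2017.
June 23, 2017 is a listed holiday; June 24, 2017 is Saturday; June 25, 2017 is Sunday. The next qualifying day is June 26, 2017.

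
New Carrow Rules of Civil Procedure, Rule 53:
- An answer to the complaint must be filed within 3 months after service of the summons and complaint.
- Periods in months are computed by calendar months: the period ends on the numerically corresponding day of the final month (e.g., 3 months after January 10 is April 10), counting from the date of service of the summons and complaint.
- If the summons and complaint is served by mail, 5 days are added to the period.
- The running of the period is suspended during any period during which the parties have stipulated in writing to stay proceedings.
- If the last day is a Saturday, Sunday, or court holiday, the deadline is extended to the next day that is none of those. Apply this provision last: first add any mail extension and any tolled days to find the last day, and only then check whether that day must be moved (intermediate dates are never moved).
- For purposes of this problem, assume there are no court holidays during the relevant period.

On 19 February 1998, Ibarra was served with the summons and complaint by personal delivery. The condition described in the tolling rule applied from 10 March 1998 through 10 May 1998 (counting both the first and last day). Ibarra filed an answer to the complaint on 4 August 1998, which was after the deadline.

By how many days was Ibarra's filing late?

3 months after 19 February 1998 is May 19, 1998.
Service was not by mail, so no mail extension applies.
From March 10, 1998 through May 10, 1998 inclusive is 62 days; tolling adds 62 days: May 19, 1998 + 62 days = July 20, 1998.
July 20, 1998 is a Monday and not a court holiday, so no extension applies.
The deadline is July 20, 1998; from July 20, 1998 to August 4, 1998 is 15 days.

15 days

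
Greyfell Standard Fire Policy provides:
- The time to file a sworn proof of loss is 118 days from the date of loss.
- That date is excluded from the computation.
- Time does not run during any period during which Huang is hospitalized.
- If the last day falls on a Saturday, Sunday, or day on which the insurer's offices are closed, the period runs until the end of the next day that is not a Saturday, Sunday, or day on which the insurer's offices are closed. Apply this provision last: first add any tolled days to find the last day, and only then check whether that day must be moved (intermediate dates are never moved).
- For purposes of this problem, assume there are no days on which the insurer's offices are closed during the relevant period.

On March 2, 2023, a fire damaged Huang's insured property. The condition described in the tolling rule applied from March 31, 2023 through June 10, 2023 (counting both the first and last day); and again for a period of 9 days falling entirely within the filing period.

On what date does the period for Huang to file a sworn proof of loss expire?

September 18, 2023

118 days after March 2, 2023 is June 28, 2023.
From March 31, 2023 through June 10, 2023 inclusive is 72 days; tolling adds 72 days: June 28, 2023 + 72 days = September 8, 2023.
Tolling adds 9 days: September 8, 2023 + 9 days = September 17, 2023.
September 17, 2023 is Sunday. The next qualifying day is September 18, 2023.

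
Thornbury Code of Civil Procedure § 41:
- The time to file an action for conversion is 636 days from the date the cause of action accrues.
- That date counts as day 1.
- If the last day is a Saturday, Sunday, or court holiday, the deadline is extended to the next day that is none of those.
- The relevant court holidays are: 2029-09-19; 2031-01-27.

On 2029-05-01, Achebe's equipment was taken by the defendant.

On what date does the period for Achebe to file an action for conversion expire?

January 28, 2031

Counting 2029-05-01 as day 1, day 636 is January 26, 2031.
January 26, 2031 is Sunday; January 27, 2031 is a listed holiday. The next qualifying day is January 28, 2031.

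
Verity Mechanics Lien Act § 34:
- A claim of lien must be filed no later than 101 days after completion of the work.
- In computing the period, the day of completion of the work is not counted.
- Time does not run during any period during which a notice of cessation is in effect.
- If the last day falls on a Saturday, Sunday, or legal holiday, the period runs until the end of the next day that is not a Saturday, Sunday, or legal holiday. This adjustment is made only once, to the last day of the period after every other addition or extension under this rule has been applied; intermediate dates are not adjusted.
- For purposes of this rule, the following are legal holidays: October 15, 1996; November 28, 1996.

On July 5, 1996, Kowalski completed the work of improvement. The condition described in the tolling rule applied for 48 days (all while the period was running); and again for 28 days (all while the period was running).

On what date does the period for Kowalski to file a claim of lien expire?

December 30, 1996

101 days after July 5, 1996 is October 14, 1996.
Tolling adds 48 days: October 14, 1996 + 48 days = December 1, 1996.
Tolling adds 28 days: December 1, 1996 + 28 days = December 29, 1996.
December 29, 1996 is Sunday. The next qualifying day is December 30, 1996.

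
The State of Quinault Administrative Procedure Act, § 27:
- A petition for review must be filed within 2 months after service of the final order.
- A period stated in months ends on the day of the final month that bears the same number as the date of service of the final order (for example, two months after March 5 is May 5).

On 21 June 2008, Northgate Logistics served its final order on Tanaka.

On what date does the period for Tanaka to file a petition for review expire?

August 21, 2008

2 months after 21 June 2008 is August 21, 2008.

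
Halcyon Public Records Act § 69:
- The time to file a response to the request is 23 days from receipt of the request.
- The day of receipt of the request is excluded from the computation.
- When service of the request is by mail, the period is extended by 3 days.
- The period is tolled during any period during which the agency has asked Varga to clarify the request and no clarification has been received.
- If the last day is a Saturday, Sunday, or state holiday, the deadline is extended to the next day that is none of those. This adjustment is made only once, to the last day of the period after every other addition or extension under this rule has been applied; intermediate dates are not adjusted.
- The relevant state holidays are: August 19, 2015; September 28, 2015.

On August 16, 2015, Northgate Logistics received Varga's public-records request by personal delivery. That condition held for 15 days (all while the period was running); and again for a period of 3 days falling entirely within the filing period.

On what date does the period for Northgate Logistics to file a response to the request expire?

23 days after August 16, 2015 is September 8, 2015.
Service was not by mail, so no mail extension applies.
Tolling adds 15 days: September 8, 2015 + 15 days = September 23, 2015.
Tolling adds 3 days: September 23, 2015 + 3 days = September 26, 2015.
September 26, 2015 is Saturday; September 27, 2015 is Sunday; September 28, 2015 is a listed holiday. The next qualifying day is September 29, 2015.

September 29, 2015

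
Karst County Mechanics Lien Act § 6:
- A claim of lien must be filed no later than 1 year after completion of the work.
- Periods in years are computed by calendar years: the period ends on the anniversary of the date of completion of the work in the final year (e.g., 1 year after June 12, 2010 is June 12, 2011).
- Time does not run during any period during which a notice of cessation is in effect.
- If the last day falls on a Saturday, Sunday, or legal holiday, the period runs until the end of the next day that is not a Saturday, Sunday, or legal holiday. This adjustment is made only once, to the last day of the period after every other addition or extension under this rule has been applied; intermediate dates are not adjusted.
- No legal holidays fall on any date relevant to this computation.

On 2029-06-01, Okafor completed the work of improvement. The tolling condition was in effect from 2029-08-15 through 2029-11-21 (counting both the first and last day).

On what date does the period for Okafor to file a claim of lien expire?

1 year after 2029-06-01 is June 1, 2030.
From August 15, 2029 through November 21, 2029 inclusive is 99 days; tolling adds 99 days: June 1, 2030 + 99 days = September 8, 2030.
September 8, 2030 is Sunday. The next qualifying day is September 9, 2030.

September 9, 2030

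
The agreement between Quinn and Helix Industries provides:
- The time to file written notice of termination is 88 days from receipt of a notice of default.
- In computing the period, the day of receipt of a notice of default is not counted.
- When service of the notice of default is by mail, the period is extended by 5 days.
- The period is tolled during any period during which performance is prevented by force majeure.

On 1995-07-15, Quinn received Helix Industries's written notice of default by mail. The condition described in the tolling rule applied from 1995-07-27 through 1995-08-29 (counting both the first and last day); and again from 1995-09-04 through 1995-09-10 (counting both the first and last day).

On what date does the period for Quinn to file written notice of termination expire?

November 26, 1995

88 days after 1995-07-15 is October 11, 1995.
Service was by mail, adding 5 days: October 11, 1995 + 5 days = October 16, 1995.
From July 27, 1995 through August 29, 1995 inclusive is 34 days; tolling adds 34 days: October 16, 1995 + 34 days = November 19, 1995.
From September 4, 1995 through September 10, 1995 inclusive is 7 days; tolling adds 7 days: November 19, 1995 + 7 days = November 26, 1995.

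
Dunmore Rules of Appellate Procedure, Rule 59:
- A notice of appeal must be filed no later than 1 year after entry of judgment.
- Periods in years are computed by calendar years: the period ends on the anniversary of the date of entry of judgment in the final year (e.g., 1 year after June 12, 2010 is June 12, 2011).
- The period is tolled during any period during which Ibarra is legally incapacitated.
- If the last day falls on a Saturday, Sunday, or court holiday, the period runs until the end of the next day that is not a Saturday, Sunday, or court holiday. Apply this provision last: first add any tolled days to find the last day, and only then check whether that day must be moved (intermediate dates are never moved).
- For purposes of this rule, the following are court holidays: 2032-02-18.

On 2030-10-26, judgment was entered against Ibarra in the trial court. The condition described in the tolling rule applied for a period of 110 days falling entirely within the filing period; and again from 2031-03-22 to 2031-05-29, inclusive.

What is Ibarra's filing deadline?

April 22, 2032

1 year after 2030-10-26 is October 26, 2031.
Tolling adds 110 days: October 26, 2031 + 110 days = February 13, 2032.
From March 22, 2031 through May 29, 2031 inclusive is 69 days; tolling adds 69 days: February 13, 2032 + 69 days = April 22, 2032.
April 22, 2032 is a Thursday and not a court holiday, so no extension applies.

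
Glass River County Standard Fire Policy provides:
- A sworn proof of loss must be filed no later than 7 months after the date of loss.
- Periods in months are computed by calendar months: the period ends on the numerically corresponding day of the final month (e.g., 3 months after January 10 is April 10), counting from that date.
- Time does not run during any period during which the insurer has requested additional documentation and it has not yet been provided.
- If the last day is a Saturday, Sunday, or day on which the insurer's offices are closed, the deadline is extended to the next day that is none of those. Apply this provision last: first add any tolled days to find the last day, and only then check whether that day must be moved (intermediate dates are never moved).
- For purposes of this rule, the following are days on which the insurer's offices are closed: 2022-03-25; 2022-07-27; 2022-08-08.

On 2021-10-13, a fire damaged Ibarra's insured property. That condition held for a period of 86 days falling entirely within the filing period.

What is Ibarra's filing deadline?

August 9, 2022

7 months after 2021-10-13 is May 13, 2022.
Tolling adds 86 days: May 13, 2022 + 86 days = August 7, 2022.
August 7, 2022 is Sunday; August 8, 2022 is a listed holiday. The next qualifying day is August 9, 2022.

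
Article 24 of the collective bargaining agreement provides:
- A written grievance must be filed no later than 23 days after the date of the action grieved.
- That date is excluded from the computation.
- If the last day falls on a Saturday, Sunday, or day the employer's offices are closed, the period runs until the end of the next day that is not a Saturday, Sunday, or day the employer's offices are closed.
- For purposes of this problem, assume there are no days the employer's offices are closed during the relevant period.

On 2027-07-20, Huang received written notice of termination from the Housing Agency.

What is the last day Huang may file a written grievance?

23 days after 2027-07-20 is August 12, 2027.
August 12, 2027 is a Thursday and not a day the employer's offices are closed, so no extension applies.

August 12, 2027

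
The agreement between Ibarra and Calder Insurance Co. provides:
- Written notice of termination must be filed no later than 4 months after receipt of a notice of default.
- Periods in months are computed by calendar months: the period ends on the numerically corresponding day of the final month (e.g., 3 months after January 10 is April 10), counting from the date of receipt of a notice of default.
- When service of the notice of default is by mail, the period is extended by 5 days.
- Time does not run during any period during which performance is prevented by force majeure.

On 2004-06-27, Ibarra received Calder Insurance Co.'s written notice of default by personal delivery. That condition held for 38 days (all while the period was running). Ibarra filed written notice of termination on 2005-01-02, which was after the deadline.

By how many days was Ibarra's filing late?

29 days

4 months after 2004-06-27 is October 27, 2004.
Service was not by mail, so no mail extension applies.
Tolling adds 38 days: October 27, 2004 + 38 days = December 4, 2004.
The deadline is December 4, 2004; from December 4, 2004 to January 2, 2005 is 29 days.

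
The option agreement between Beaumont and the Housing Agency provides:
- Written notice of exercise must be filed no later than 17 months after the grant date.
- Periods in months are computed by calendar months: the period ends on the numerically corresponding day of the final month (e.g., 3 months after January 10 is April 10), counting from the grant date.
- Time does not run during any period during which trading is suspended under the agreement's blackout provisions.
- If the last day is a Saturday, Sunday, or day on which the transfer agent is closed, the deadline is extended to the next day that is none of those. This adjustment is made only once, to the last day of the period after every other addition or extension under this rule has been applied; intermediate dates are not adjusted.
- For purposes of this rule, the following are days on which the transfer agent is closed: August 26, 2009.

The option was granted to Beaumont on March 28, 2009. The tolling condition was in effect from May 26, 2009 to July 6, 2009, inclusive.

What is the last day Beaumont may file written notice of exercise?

October 11, 2010

17 months after March 28, 2009 is August 28, 2010.
From May 26, 2009 through July 6, 2009 inclusive is 42 days; tolling adds 42 days: August 28, 2010 + 42 days = October 9, 2010.
October 9, 2010 is Saturday; October 10, 2010 is Sunday. The next qualifying day is October 11, 2010.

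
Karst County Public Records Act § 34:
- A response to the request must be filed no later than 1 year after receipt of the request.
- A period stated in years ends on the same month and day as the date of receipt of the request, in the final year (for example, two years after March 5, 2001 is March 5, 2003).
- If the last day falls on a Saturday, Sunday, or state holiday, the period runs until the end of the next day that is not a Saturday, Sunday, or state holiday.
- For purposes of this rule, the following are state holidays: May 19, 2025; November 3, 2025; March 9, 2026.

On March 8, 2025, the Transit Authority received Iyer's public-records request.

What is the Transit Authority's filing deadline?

March 10, 2026

1 year after March 8, 2025 is March 8, 2026.
March 8, 2026 is Sunday; March 9, 2026 is a listed holiday. The next qualifying day is March 10, 2026.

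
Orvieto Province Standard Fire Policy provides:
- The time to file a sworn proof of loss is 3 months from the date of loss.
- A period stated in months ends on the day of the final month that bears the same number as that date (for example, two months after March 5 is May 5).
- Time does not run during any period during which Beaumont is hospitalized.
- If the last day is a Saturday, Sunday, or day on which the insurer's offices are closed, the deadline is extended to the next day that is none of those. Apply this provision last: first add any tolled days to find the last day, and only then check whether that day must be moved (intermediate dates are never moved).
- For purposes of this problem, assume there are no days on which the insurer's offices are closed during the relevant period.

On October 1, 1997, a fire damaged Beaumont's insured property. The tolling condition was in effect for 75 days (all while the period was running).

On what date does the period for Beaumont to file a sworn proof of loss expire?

March 17, 1998

3 months after October 1, 1997 is January 1, 1998.
Tolling adds 75 days: January 1, 1998 + 75 days = March 17, 1998.
March 17, 1998 is a Tuesday and not a day on which the insurer's offices are closed, so no extension applies.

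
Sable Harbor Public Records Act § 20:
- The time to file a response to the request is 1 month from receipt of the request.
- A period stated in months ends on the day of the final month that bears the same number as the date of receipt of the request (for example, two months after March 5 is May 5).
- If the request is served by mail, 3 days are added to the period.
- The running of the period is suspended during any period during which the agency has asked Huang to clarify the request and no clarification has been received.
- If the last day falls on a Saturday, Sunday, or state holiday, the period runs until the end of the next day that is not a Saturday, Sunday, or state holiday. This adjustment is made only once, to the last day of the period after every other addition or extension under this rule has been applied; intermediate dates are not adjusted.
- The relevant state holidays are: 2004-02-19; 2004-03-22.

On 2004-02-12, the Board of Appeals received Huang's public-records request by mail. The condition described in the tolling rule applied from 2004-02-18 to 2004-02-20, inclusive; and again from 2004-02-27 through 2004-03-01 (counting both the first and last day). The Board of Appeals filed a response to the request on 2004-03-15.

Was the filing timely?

Yes

1 month after 2004-02-12 is March 12, 2004.
Service was by mail, adding 3 days: March 12, 2004 + 3 days = March 15, 2004.
From February 18, 2004 through February 20, 2004 inclusive is 3 days; tolling adds 3 days: March 15, 2004 + 3 days = March 18, 2004.
From February 27, 2004 through March 1, 2004 inclusive is 4 days; tolling adds 4 days: March 18, 2004 + 4 days = March 22, 2004.
March 22, 2004 is a listed holiday. The next qualifying day is March 23, 2004.
The deadline is March 23, 2004; the filing on March 15, 2004 is on or before that date.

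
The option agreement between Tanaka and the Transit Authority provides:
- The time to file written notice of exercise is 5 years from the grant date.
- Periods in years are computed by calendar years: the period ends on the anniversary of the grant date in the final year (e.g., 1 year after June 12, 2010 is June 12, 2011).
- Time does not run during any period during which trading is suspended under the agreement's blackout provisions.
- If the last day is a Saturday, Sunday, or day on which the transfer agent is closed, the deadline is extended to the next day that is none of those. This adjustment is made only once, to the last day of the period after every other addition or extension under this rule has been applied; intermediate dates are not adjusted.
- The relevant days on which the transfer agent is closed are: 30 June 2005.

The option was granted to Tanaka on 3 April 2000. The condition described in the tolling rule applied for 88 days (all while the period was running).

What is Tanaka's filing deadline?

5 years after 3 April 2000 is April 3, 2005.
Tolling adds 88 days: April 3, 2005 + 88 days = June 30, 2005.
June 30, 2005 is a listed holiday. The next qualifying day is July 1, 2005.

July 1, 2005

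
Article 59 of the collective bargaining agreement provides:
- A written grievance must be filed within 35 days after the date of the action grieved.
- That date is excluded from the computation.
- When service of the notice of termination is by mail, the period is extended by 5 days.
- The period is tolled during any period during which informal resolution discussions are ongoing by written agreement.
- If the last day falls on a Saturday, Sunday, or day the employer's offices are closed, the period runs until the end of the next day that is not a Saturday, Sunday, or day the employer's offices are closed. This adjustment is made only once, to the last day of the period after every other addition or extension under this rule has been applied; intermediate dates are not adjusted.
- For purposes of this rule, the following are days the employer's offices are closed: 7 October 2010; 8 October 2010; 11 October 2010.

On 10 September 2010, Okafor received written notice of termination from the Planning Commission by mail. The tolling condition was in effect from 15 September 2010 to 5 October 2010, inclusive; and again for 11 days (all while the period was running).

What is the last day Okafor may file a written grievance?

35 days after 10 September 2010 is October 15, 2010.
Service was by mail, adding 5 days: October 15, 2010 + 5 days = October 20, 2010.
From September 15, 2010 through October 5, 2010 inclusive is 21 days; tolling adds 21 days: October 20, 2010 + 21 days = November 10, 2010.
Tolling adds 11 days: November 10, 2010 + 11 days = November 21, 2010.
November 21, 2010 is Sunday. The next qualifying day is November 22, 2010.

November 22, 2010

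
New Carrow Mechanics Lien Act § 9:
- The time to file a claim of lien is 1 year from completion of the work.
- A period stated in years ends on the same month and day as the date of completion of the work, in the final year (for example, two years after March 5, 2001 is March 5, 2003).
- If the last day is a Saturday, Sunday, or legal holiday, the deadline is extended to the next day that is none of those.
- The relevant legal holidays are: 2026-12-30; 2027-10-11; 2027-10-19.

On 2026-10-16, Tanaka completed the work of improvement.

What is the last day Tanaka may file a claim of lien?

1 year after 2026-10-16 is October 16, 2027.
October 16, 2027 is Saturday; October 17, 2027 is Sunday. The next qualifying day is October 18, 2027.

October 18, 2027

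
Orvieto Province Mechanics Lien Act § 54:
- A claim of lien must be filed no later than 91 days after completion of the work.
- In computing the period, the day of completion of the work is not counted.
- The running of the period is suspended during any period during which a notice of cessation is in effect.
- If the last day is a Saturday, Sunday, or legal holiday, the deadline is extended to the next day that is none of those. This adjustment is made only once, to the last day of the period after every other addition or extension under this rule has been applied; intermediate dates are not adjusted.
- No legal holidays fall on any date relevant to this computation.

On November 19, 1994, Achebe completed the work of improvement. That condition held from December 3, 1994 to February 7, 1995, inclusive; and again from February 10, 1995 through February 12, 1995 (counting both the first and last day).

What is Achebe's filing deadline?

91 days after November 19, 1994 is February 18, 1995.
From December 3, 1994 through February 7, 1995 inclusive is 67 days; tolling adds 67 days: February 18, 1995 + 67 days = April 26, 1995.
From February 10, 1995 through February 12, 1995 inclusive is 3 days; tolling adds 3 days: April 26, 1995 + 3 days = April 29, 1995.
April 29, 1995 is Saturday; April 30, 1995 is Sunday. The next qualifying day is May 1, 1995.

May 1, 1995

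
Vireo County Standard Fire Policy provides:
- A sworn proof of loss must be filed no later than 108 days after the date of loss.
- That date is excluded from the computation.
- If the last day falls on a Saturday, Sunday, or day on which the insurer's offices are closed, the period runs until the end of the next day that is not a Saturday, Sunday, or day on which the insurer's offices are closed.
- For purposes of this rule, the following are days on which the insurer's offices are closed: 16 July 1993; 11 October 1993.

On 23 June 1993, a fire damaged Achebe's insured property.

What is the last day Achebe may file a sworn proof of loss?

October 12, 1993

108 days after 23 June 1993 is October 9, 1993.
October 9, 1993 is Saturday; October 10, 1993 is Sunday; October 11, 1993 is a listed holiday. The next qualifying day is October 12, 1993.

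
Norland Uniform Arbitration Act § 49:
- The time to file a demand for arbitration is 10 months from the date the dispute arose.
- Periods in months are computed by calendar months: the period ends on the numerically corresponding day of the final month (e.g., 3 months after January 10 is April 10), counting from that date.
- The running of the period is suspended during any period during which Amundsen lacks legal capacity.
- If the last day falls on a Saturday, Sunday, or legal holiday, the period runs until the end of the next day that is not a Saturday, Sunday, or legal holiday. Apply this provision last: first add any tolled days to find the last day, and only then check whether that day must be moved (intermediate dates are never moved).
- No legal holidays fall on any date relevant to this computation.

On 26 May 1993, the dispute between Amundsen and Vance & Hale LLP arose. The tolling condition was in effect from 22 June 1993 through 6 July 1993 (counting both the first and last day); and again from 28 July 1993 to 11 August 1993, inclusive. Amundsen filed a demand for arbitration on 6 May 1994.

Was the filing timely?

No

10 months after 26 May 1993 is March 26, 1994.
From June 22, 1993 through July 6, 1993 inclusive is 15 days; tolling adds 15 days: March 26, 1994 + 15 days = April 10, 1994.
From July 28, 1993 through August 11, 1993 inclusive is 15 days; tolling adds 15 days: April 10, 1994 + 15 days = April 25, 1994.
April 25, 1994 is a Monday and not a legal holiday, so no extension applies.
The deadline is April 25, 1994; the filing on May 6, 1994 is after that date.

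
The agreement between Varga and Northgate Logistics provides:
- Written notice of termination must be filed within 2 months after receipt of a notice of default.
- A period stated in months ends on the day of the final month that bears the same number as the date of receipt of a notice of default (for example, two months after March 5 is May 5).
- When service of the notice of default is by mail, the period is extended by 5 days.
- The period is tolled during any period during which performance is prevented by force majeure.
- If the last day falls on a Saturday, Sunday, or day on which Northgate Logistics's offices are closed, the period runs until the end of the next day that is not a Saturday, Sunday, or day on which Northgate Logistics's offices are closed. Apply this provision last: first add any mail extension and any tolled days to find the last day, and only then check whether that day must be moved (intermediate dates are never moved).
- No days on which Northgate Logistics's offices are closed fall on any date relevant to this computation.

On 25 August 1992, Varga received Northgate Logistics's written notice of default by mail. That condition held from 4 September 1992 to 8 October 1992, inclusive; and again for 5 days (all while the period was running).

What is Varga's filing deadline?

December 9, 1992

2 months after 25 August 1992 is October 25, 1992.
Service was by mail, adding 5 days: October 25, 1992 + 5 days = October 30, 1992.
From September 4, 1992 through October 8, 1992 inclusive is 35 days; tolling adds 35 days: October 30, 1992 + 35 days = December 4, 1992.
Tolling adds 5 days: December 4, 1992 + 5 days = December 9, 1992.
December 9, 1992 is a Wednesday and not a day on which Northgate Logistics's offices are closed, so no extension applies.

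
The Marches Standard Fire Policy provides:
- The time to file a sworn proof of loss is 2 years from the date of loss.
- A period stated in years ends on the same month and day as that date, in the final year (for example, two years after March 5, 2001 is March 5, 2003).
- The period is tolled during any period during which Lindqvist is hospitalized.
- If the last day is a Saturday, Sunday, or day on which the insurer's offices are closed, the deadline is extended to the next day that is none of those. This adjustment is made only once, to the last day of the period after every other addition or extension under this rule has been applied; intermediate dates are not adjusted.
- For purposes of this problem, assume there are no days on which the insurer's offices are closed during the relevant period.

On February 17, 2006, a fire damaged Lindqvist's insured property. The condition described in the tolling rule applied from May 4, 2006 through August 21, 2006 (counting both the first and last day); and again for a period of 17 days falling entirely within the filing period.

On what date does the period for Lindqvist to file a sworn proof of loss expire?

2 years after February 17, 2006 is February 17, 2008.
From May 4, 2006 through August 21, 2006 inclusive is 110 days; tolling adds 110 days: February 17, 2008 + 110 days = June 6, 2008.
Tolling adds 17 days: June 6, 2008 + 17 days = June 23, 2008.
June 23, 2008 is a Monday and not a day on which the insurer's offices are closed, so no extension applies.

June 23, 2008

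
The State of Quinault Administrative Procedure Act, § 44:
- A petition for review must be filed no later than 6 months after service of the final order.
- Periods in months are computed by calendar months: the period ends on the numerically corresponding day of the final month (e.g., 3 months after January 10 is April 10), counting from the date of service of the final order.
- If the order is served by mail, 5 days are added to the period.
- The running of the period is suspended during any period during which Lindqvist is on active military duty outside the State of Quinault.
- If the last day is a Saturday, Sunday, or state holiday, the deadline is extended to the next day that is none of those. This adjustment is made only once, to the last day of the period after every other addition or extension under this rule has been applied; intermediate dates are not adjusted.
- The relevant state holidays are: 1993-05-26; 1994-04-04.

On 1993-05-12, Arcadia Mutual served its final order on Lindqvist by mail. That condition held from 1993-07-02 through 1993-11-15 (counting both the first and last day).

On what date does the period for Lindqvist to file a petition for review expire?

6 months after 1993-05-12 is November 12, 1993.
Service was by mail, adding 5 days: November 12, 1993 + 5 days = November 17, 1993.
From July 2, 1993 through November 15, 1993 inclusive is 137 days; tolling adds 137 days: November 17, 1993 + 137 days = April 3, 1994.
April 3, 1994 is Sunday; April 4, 1994 is a listed holiday. The next qualifying day is April 5, 1994.

April 5, 1994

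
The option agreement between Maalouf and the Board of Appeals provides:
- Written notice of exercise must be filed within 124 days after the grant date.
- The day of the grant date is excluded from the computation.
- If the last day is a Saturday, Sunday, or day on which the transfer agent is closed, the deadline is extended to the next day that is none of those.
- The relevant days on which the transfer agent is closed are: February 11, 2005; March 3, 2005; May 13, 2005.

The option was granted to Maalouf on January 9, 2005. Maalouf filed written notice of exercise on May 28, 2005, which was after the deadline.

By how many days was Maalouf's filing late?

12 days

124 days after January 9, 2005 is May 13, 2005.
May 13, 2005 is a listed holiday; May 14, 2005 is Saturday; May 15, 2005 is Sunday. The next qualifying day is May 16, 2005.
The deadline is May 16, 2005; from May 16, 2005 to May 28, 2005 is 12 days.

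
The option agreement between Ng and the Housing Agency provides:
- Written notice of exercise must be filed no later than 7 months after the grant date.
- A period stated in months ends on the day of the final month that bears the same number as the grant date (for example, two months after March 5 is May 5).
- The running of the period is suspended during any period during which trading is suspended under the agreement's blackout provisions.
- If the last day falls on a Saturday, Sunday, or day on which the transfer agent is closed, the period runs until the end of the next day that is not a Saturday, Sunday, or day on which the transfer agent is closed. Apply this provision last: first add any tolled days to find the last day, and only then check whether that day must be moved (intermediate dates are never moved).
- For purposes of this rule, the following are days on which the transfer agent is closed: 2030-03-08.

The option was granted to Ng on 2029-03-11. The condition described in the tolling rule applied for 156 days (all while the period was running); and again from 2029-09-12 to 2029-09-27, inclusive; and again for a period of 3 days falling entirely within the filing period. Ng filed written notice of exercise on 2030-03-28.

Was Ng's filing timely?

Yes

7 months after 2029-03-11 is October 11, 2029.
Tolling adds 156 days: October 11, 2029 + 156 days = March 16, 2030.
From September 12, 2029 through September 27, 2029 inclusive is 16 days; tolling adds 16 days: March 16, 2030 + 16 days = April 1, 2030.
Tolling adds 3 days: April 1, 2030 + 3 days = April 4, 2030.
April 4, 2030 is a Thursday and not a day on which the transfer agent is closed, so no extension applies.
The deadline is April 4, 2030; the filing on March 28, 2030 is on or before that date.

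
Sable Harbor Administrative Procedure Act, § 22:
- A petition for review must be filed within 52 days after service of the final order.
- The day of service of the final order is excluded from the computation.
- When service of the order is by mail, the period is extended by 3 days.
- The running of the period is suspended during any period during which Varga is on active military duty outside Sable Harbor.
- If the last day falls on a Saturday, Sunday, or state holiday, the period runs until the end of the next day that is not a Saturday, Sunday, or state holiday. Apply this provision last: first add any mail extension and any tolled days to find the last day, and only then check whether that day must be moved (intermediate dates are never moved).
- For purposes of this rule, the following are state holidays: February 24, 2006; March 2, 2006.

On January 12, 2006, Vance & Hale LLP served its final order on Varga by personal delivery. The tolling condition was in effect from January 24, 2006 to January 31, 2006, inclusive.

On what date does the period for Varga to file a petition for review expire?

52 days after January 12, 2006 is March 5, 2006.
Service was not by mail, so no mail extension applies.
From January 24, 2006 through January 31, 2006 inclusive is 8 days; tolling adds 8 days: March 5, 2006 + 8 days = March 13, 2006.
March 13, 2006 is a Monday and not a state holiday, so no extension applies.

March 13, 2006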